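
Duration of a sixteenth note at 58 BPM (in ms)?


Working:
One quarter-note beat = 60000 / BPM = 60000 / 58 ms
Sixteenth note = 1/4 × quarter note
Duration = 1/4 × 60000 / 58 = 15000 / 58
= 258.6 ms


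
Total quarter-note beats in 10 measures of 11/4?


Solution.
Time signature 11/4: the bottom number 4 means the quarter note gets one count
The top number 11 means 11 quarter-note beats per measure
Total = 11 × 10 measures
= 110 quarter-note beats


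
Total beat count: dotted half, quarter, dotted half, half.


Beat values:
  dotted half = 3 beats
  quarter = 1 beat
  dotted half = 3 beats
  half = 2 beats
Sum = 3 + 1 + 3 + 2
= 9 beats


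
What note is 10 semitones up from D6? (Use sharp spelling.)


Let's work it out.
D6: chromatic position 2 in octave 6 → absolute = 6×12 + 2 = 74
Transpose up 10: 74 + 10 = 84
84 = 7×12 + 0 → C in octave 7
Result = C7


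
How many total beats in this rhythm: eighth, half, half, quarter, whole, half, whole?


Let's work it out.
Beat values:
  eighth = 0.5 beats
  half = 2 beats
  half = 2 beats
  quarter = 1 beat
  whole = 4 beats
  half = 2 beats
  whole = 4 beats
Sum = 0.5 + 2 + 2 + 1 + 4 + 2 + 4
= 15.5 beats


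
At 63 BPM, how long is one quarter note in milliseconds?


Reasoning:
One quarter-note beat = 60000 / BPM = 60000 / 63 ms
Duration = 60000 / 63
= 952.4 ms


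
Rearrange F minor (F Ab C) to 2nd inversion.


Root position: F Ab C
2nd inversion: move root and 3rd up an octave
Bass note: C
Notes (bottom to top) = C F Ab


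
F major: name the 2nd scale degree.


Major scale pattern: W-W-H-W-W-W-H (2-2-1-2-2-2-1 semitones)
Starting from F:
  F + 2 semitones → G
  G + 2 semitones → A
  A + 1 semitone → Bb
  Bb + 2 semitones → C
  C + 2 semitones → D
  D + 2 semitones → E
  E + 1 semitone → F
Scale: F G A Bb C D E
Degree 2 = G


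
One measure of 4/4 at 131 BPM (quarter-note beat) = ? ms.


Working:
Quarter-note beat duration = 60000 / 131 ms
Beats per measure (4/4) = 4
One measure = 4 × 60000 / 131 = 240000 / 131 ms
= 1832.1 ms


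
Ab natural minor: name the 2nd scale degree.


Let's work it out.
Natural minor scale pattern: W-H-W-W-H-W-W (2-1-2-2-1-2-2 semitones)
Starting from Ab:
  Ab + 2 semitones → Bb
  Bb + 1 semitone → Cb
  Cb + 2 semitones → Db
  Db + 2 semitones → Eb
  Eb + 1 semitone → Fb
  Fb + 2 semitones → Gb
  Gb + 2 semitones → Ab
Scale: Ab Bb Cb Db Eb Fb Gb
Degree 2 = Bb


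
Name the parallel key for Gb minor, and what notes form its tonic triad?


Reasoning:
Parallel keys share the same tonic but differ in mode
Gb minor → parallel is Gb major
Tonic triad of Gb major = Gb Bb Db
= Gb major; triad = Gb Bb Db


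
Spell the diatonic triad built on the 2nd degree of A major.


Reasoning:
A major scale: A B C# D E F# G#
Diatonic triad on degree 2 stacks scale notes 2, 4, 6: B D F#
B→D = 3 semitones; B→F# = 7 semitones → minor triad
= B D F# (minor)


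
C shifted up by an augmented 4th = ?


Let's work it out.
augmented 4th: 4 letter names, 6 semitones
Letter: C + 3 → F
Pitch: C + 6 semitones, spelled as an F → F#
= F#


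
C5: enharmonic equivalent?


Enharmonic notes sound the same pitch but are spelled with different letter names
C and Dbb name the same pitch class
= Dbb5


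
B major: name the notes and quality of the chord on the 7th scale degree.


Working:
B major scale: B C# D# E F# G# A#
Diatonic triad on degree 7 stacks scale notes 7, 2, 4: A# C# E
A#→C# = 3 semitones; A#→E = 6 semitones → diminished triad
= A# C# E (diminished)


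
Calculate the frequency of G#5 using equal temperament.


f = 440 × 2^(n/12) where n = semitones from A4
G#5: 11 semitones from A4
f = 440 × 2^(11/12)
f = 830.61 Hz


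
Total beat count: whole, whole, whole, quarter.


Reasoning:
Beat values:
  whole = 4 beats
  whole = 4 beats
  whole = 4 beats
  quarter = 1 beat
Sum = 4 + 4 + 4 + 1
= 13 beats


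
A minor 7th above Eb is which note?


Solution.
A 7th spans 7 letter names, so from E we land on D
A minor 7th = 10 semitones above Eb
Spell D at that pitch: Db
= Db


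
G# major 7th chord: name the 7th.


Major 7th chord = root + major 3rd + perfect 5th + major 7th
Seventh chords stack in thirds, so the letter names are G-B-D-F
Root: G#
Major 3rd above G#: B#
Perfect 5th above G#: D#
Major 7th above G#: F##
The 7th = F##


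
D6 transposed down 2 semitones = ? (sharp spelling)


Step by step:
D6: chromatic position 2 in octave 6 → absolute = 6×12 + 2 = 74
Transpose down 2: 74 - 2 = 72
72 = 6×12 + 0 → C in octave 6
Result = C6


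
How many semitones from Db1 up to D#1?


Absolute semitone position = octave×12 + chromatic position
Db1: 1×12 + 1 = 13
D#1: 1×12 + 3 = 15
Difference = 15 - 13 = 2
= 2 semitones


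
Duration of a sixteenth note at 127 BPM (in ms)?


Working:
One quarter-note beat = 60000 / BPM = 60000 / 127 ms
Sixteenth note = 1/4 × quarter note
Duration = 1/4 × 60000 / 127 = 15000 / 127
= 118.1 ms


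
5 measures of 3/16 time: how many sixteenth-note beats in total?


Time signature 3/16: the bottom number 16 means the sixteenth note gets one count
The top number 3 means 3 sixteenth-note beats per measure
Total = 3 × 5 measures
= 15 sixteenth-note beats


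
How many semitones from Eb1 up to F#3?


Let's work it out.
Absolute semitone position = octave×12 + chromatic position
Eb1: 1×12 + 3 = 15
F#3: 3×12 + 6 = 42
Difference = 42 - 15 = 27
= 27 semitones


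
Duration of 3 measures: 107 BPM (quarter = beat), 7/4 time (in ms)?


Working:
Quarter-note beat duration = 60000 / 107 ms
Beats per measure (7/4) = 7
One measure = 7 × 60000 / 107 = 420000 / 107 ms
3 measures = 3 × 420000 / 107 = 1260000 / 107
= 11775.7 ms


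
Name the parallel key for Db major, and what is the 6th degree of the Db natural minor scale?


Parallel keys share the same tonic but differ in mode
Db major → parallel is Db minor
Db natural minor scale: Db Eb Fb Gb Ab Bbb Cb
= Db minor; 6th degree = Bbb


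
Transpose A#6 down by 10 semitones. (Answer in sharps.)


A#6: chromatic position 10 in octave 6 → absolute = 6×12 + 10 = 82
Transpose down 10: 82 - 10 = 72
72 = 6×12 + 0 → C in octave 6
Result = C6


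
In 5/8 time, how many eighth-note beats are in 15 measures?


Time signature 5/8: the bottom number 8 means the eighth note gets one count
The top number 5 means 5 eighth-note beats per measure
Total = 5 × 15 measures
= 75 eighth-note beats


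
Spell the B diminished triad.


Diminished triad = root + minor 3rd (3 semitones) + diminished 5th (6 semitones)
A triad on B stacks thirds, so the chord tones use letter names B-D-F
Root: B
Minor 3rd above B: D
Diminished 5th above B: F
Chord = B D F


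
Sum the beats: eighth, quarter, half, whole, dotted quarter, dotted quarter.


Beat values:
  eighth = 0.5 beats
  quarter = 1 beat
  half = 2 beats
  whole = 4 beats
  dotted quarter = 1.5 beats
  dotted quarter = 1.5 beats
Sum = 0.5 + 1 + 2 + 4 + 1.5 + 1.5
= 10.5 beats


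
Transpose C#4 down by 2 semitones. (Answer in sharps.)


C#4: chromatic position 1 in octave 4 → absolute = 4×12 + 1 = 49
Transpose down 2: 49 - 2 = 47
47 = 3×12 + 11 → B in octave 3
Result = B3


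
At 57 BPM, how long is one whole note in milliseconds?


One quarter-note beat = 60000 / BPM = 60000 / 57 ms
Whole note = 4 × quarter note
Duration = 4 × 60000 / 57 = 240000 / 57
= 4210.5 ms


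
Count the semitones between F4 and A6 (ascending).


Working:
Absolute semitone position = octave×12 + chromatic position
F4: 4×12 + 5 = 53
A6: 6×12 + 9 = 81
Difference = 81 - 53 = 28
= 28 semitones


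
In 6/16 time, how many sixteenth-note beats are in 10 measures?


Time signature 6/16: the bottom number 16 means the sixteenth note gets one count
The top number 6 means 6 sixteenth-note beats per measure
Total = 6 × 10 measures
= 60 sixteenth-note beats


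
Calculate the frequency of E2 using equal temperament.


f = 440 × 2^(n/12) where n = semitones from A4
E2: -29 semitones from A4
f = 440 × 2^(-29/12)
f = 82.41 Hz


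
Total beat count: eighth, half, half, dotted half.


Step by step:
Beat values:
  eighth = 0.5 beats
  half = 2 beats
  half = 2 beats
  dotted half = 3 beats
Sum = 0.5 + 2 + 2 + 3
= 7.5 beats


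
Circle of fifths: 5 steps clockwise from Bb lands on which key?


Reasoning:
Each clockwise step on the circle of fifths moves up a perfect 5th
From Bb: Bb → F → C → G → D → A
= A


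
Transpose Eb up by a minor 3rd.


Solution.
minor 3rd: 3 letter names, 3 semitones
Letter: E + 2 → G
Pitch: Eb + 3 semitones, spelled as a G → Gb
= Gb


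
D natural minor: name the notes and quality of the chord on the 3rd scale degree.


D natural minor scale: D E F G A Bb C
Diatonic triad on degree 3 stacks scale notes 3, 5, 7: F A C
F→A = 4 semitones; F→C = 7 semitones → major triad
= F A C (major)


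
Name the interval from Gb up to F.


Letter names: G → F spans 7 letter names → a 7th
Semitones: Gb → F = 11 half-steps
A 7th of 11 semitones is a major 7th
= major 7th


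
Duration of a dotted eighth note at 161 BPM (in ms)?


Working:
One quarter-note beat = 60000 / BPM = 60000 / 161 ms
Dotted eighth note = 3/4 × quarter note
Duration = 3/4 × 60000 / 161 = 45000 / 161
= 279.5 ms


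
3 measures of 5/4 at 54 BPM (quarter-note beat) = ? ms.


Quarter-note beat duration = 60000 / 54 ms
Beats per measure (5/4) = 5
One measure = 5 × 60000 / 54 = 300000 / 54 ms
3 measures = 3 × 300000 / 54 = 900000 / 54
= 16666.7 ms


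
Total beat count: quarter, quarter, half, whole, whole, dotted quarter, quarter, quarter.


Step by step:
Beat values:
  quarter = 1 beat
  quarter = 1 beat
  half = 2 beats
  whole = 4 beats
  whole = 4 beats
  dotted quarter = 1.5 beats
  quarter = 1 beat
  quarter = 1 beat
Sum = 1 + 1 + 2 + 4 + 4 + 1.5 + 1 + 1
= 15.5 beats


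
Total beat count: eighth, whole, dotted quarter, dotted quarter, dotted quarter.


Beat values:
  eighth = 0.5 beats
  whole = 4 beats
  dotted quarter = 1.5 beats
  dotted quarter = 1.5 beats
  dotted quarter = 1.5 beats
Sum = 0.5 + 4 + 1.5 + 1.5 + 1.5
= 9 beats


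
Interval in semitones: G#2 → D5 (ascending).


Absolute semitone position = octave×12 + chromatic position
G#2: 2×12 + 8 = 32
D5: 5×12 + 2 = 62
Difference = 62 - 32 = 30
= 30 semitones


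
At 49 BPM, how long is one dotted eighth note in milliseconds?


One quarter-note beat = 60000 / BPM = 60000 / 49 ms
Dotted eighth note = 3/4 × quarter note
Duration = 3/4 × 60000 / 49 = 45000 / 49
= 918.4 ms


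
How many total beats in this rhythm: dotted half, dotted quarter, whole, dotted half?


Working:
Beat values:
  dotted half = 3 beats
  dotted quarter = 1.5 beats
  whole = 4 beats
  dotted half = 3 beats
Sum = 3 + 1.5 + 4 + 3
= 11.5 beats


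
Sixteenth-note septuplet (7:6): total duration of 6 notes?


Solution.
Septuplet: 7 notes occupy the space of 6 sixteenth notes
Space = 6 × 1/4 = 3/2 beats
Each septuplet note = 3/2 / 7 = 3/14 beats
6 notes = 6 × 3/14 = 9/7
= 9/7 beats


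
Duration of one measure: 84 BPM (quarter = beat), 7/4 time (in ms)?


Quarter-note beat duration = 60000 / 84 ms
Beats per measure (7/4) = 7
One measure = 7 × 60000 / 84 = 420000 / 84 ms
= 5000.0 ms


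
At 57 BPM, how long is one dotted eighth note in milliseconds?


Solution.
One quarter-note beat = 60000 / BPM = 60000 / 57 ms
Dotted eighth note = 3/4 × quarter note
Duration = 3/4 × 60000 / 57 = 45000 / 57
= 789.5 ms


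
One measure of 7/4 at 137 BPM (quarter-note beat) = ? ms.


Reasoning:
Quarter-note beat duration = 60000 / 137 ms
Beats per measure (7/4) = 7
One measure = 7 × 60000 / 137 = 420000 / 137 ms
= 3065.7 ms


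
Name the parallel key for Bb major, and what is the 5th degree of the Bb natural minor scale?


Reasoning:
Parallel keys share the same tonic but differ in mode
Bb major → parallel is Bb minor
Bb natural minor scale: Bb C Db Eb F Gb Ab
= Bb minor; 5th degree = F


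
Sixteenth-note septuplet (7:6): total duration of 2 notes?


Solution.
Septuplet: 7 notes occupy the space of 6 sixteenth notes
Space = 6 × 1/4 = 3/2 beats
Each septuplet note = 3/2 / 7 = 3/14 beats
2 notes = 2 × 3/14 = 3/7
= 3/7 beats


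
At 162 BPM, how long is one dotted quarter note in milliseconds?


Reasoning:
One quarter-note beat = 60000 / BPM = 60000 / 162 ms
Dotted quarter note = 3/2 × quarter note
Duration = 3/2 × 60000 / 162 = 90000 / 162
= 555.6 ms


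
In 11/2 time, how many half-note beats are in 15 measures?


Time signature 11/2: the bottom number 2 means the half note gets one count
The top number 11 means 11 half-note beats per measure
Total = 11 × 15 measures
= 165 half-note beats


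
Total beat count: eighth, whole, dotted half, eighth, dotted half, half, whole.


Step by step:
Beat values:
  eighth = 0.5 beats
  whole = 4 beats
  dotted half = 3 beats
  eighth = 0.5 beats
  dotted half = 3 beats
  half = 2 beats
  whole = 4 beats
Sum = 0.5 + 4 + 3 + 0.5 + 3 + 2 + 4
= 17 beats


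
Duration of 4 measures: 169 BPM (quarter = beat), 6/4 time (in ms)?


Working:
Quarter-note beat duration = 60000 / 169 ms
Beats per measure (6/4) = 6
One measure = 6 × 60000 / 169 = 360000 / 169 ms
4 measures = 4 × 360000 / 169 = 1440000 / 169
= 8520.7 ms


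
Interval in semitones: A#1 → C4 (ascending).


Absolute semitone position = octave×12 + chromatic position
A#1: 1×12 + 10 = 22
C4: 4×12 + 0 = 48
Difference = 48 - 22 = 26
= 26 semitones


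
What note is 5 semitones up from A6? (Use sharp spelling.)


Step by step:
A6: chromatic position 9 in octave 6 → absolute = 6×12 + 9 = 81
Transpose up 5: 81 + 5 = 86
86 = 7×12 + 2 → D in octave 7
Result = D7


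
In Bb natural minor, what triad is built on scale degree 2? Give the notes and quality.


Reasoning:
Bb natural minor scale: Bb C Db Eb F Gb Ab
Diatonic triad on degree 2 stacks scale notes 2, 4, 6: C Eb Gb
C→Eb = 3 semitones; C→Gb = 6 semitones → diminished triad
= C Eb Gb (diminished)


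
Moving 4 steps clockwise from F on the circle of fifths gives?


Let's work it out.
Each clockwise step on the circle of fifths moves up a perfect 5th
From F: F → C → G → D → A
= A


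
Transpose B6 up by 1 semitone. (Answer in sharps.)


Step by step:
B6: chromatic position 11 in octave 6 → absolute = 6×12 + 11 = 83
Transpose up 1: 83 + 1 = 84
84 = 7×12 + 0 → C in octave 7
Result = C7


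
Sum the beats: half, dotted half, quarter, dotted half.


Working:
Beat values:
  half = 2 beats
  dotted half = 3 beats
  quarter = 1 beat
  dotted half = 3 beats
Sum = 2 + 3 + 1 + 3
= 9 beats


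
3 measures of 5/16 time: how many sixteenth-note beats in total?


Step by step:
Time signature 5/16: the bottom number 16 means the sixteenth note gets one count
The top number 5 means 5 sixteenth-note beats per measure
Total = 5 × 3 measures
= 15 sixteenth-note beats


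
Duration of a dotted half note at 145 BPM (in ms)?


One quarter-note beat = 60000 / BPM = 60000 / 145 ms
Dotted half note = 3 × quarter note
Duration = 3 × 60000 / 145 = 180000 / 145
= 1241.4 ms


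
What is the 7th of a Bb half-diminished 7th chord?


Let's work it out.
Half-diminished 7th chord = root + minor 3rd + diminished 5th + minor 7th
Seventh chords stack in thirds, so the letter names are B-D-F-A
Root: Bb
Minor 3rd above Bb: Db
Diminished 5th above Bb: Fb
Minor 7th above Bb: Ab
The 7th = Ab


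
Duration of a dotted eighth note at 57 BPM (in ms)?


Working:
One quarter-note beat = 60000 / BPM = 60000 / 57 ms
Dotted eighth note = 3/4 × quarter note
Duration = 3/4 × 60000 / 57 = 45000 / 57
= 789.5 ms


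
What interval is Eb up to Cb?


Letter names: E → C spans 6 letter names → a 6th
Semitones: Eb → Cb = 8 half-steps
A 6th of 8 semitones is a minor 6th
= minor 6th


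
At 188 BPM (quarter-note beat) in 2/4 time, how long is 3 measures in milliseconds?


Quarter-note beat duration = 60000 / 188 ms
Beats per measure (2/4) = 2
One measure = 2 × 60000 / 188 = 120000 / 188 ms
3 measures = 3 × 120000 / 188 = 360000 / 188
= 1914.9 ms


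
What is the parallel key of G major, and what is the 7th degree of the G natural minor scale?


Step by step:
Parallel keys share the same tonic but differ in mode
G major → parallel is G minor
G natural minor scale: G A Bb C D Eb F
= G minor; 7th degree = F


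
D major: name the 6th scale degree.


Major scale pattern: W-W-H-W-W-W-H (2-2-1-2-2-2-1 semitones)
Starting from D:
  D + 2 semitones → E
  E + 2 semitones → F#
  F# + 1 semitone → G
  G + 2 semitones → A
  A + 2 semitones → B
  B + 2 semitones → C#
  C# + 1 semitone → D
Scale: D E F# G A B C#
Degree 6 = B


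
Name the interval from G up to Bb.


Reasoning:
Letter names: G → B spans 3 letter names → a 3rd
Semitones: G → Bb = 3 half-steps
A 3rd of 3 semitones is a minor 3rd
= minor 3rd


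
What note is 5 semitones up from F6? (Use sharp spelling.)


F6: chromatic position 5 in octave 6 → absolute = 6×12 + 5 = 77
Transpose up 5: 77 + 5 = 82
82 = 6×12 + 10 → A# in octave 6
Result = A#6


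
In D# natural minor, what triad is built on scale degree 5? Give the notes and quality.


Let's work it out.
D# natural minor scale: D# E# F# G# A# B C#
Diatonic triad on degree 5 stacks scale notes 5, 7, 2: A# C# E#
A#→C# = 3 semitones; A#→E# = 7 semitones → minor triad
= A# C# E# (minor)


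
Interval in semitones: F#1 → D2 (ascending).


Step by step:
Absolute semitone position = octave×12 + chromatic position
F#1: 1×12 + 6 = 18
D2: 2×12 + 2 = 26
Difference = 26 - 18 = 8
= 8 semitones


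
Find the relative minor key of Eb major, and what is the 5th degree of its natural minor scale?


Solution.
The relative minor shares the major's key signature and starts on its 6th degree
6th degree = a major 6th above the tonic; a major 6th above Eb is C
→ relative minor of Eb major is C minor
C natural minor scale: C D Eb F G Ab Bb
= C minor; 5th degree = G


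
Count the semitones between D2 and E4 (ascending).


Solution.
Absolute semitone position = octave×12 + chromatic position
D2: 2×12 + 2 = 26
E4: 4×12 + 4 = 52
Difference = 52 - 26 = 26
= 26 semitones


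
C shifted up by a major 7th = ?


Let's work it out.
major 7th: 7 letter names, 11 semitones
Letter: C + 6 → B
Pitch: C + 11 semitones, spelled as a B → B
= B


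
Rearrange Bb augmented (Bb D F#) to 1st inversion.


Working:
Root position: Bb D F#
1st inversion: move root up an octave
Bass note: D
Notes (bottom to top) = D F# Bb


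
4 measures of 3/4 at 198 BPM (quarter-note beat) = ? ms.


Quarter-note beat duration = 60000 / 198 ms
Beats per measure (3/4) = 3
One measure = 3 × 60000 / 198 = 180000 / 198 ms
4 measures = 4 × 180000 / 198 = 720000 / 198
= 3636.4 ms


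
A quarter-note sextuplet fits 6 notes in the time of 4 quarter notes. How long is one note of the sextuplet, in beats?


Let's work it out.
Sextuplet: 6 notes occupy the space of 4 quarter notes
Space = 4 × 1 = 4 beats
Each sextuplet note = 4 / 6 = 2/3 beats
= 2/3 beats


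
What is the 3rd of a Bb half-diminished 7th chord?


Let's work it out.
Half-diminished 7th chord = root + minor 3rd + diminished 5th + minor 7th
Seventh chords stack in thirds, so the letter names are B-D-F-A
Root: Bb
Minor 3rd above Bb: Db
Diminished 5th above Bb: Fb
Minor 7th above Bb: Ab
The 3rd = Db


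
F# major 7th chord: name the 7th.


Working:
Major 7th chord = root + major 3rd + perfect 5th + major 7th
Seventh chords stack in thirds, so the letter names are F-A-C-E
Root: F#
Major 3rd above F#: A#
Perfect 5th above F#: C#
Major 7th above F#: E#
The 7th = E#


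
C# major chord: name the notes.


Working:
Major triad = root + major 3rd (4 semitones) + perfect 5th (7 semitones)
A triad on C# stacks thirds, so the chord tones use letter names C-E-G
Root: C#
Major 3rd above C#: E#
Perfect 5th above C#: G#
Chord = C# E# G#


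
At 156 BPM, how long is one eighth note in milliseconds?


Solution.
One quarter-note beat = 60000 / BPM = 60000 / 156 ms
Eighth note = 1/2 × quarter note
Duration = 1/2 × 60000 / 156 = 30000 / 156
= 192.3 ms


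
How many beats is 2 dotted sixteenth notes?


Step by step:
Base sixteenth note = 1/4 beats
Dot 1 adds half the previous value: +1/8
One dotted sixteenth = 1/4 + 1/8 = 3/8
2 of them = 2 × 3/8 = 3/4
= 3/4 beats


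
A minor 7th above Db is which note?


Step by step:
A 7th spans 7 letter names, so from D we land on C
A minor 7th = 10 semitones above Db
Spell C at that pitch: Cb
= Cb


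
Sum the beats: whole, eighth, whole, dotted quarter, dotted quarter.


Reasoning:
Beat values:
  whole = 4 beats
  eighth = 0.5 beats
  whole = 4 beats
  dotted quarter = 1.5 beats
  dotted quarter = 1.5 beats
Sum = 4 + 0.5 + 4 + 1.5 + 1.5
= 11.5 beats


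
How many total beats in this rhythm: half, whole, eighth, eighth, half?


Solution.
Beat values:
  half = 2 beats
  whole = 4 beats
  eighth = 0.5 beats
  eighth = 0.5 beats
  half = 2 beats
Sum = 2 + 4 + 0.5 + 0.5 + 2
= 9 beats


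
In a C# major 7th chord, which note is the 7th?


Major 7th chord = root + major 3rd + perfect 5th + major 7th
Seventh chords stack in thirds, so the letter names are C-E-G-B
Root: C#
Major 3rd above C#: E#
Perfect 5th above C#: G#
Major 7th above C#: B#
The 7th = B#


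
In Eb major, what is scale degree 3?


Working:
Major scale pattern: W-W-H-W-W-W-H (2-2-1-2-2-2-1 semitones)
Starting from Eb:
  Eb + 2 semitones → F
  F + 2 semitones → G
  G + 1 semitone → Ab
  Ab + 2 semitones → Bb
  Bb + 2 semitones → C
  C + 2 semitones → D
  D + 1 semitone → Eb
Scale: Eb F G Ab Bb C D
Degree 3 = G


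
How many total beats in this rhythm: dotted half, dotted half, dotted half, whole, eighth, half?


Let's work it out.
Beat values:
  dotted half = 3 beats
  dotted half = 3 beats
  dotted half = 3 beats
  whole = 4 beats
  eighth = 0.5 beats
  half = 2 beats
Sum = 3 + 3 + 3 + 4 + 0.5 + 2
= 15.5 beats


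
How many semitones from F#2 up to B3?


Reasoning:
Absolute semitone position = octave×12 + chromatic position
F#2: 2×12 + 6 = 30
B3: 3×12 + 11 = 47
Difference = 47 - 30 = 17
= 17 semitones


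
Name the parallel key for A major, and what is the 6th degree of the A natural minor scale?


Working:
Parallel keys share the same tonic but differ in mode
A major → parallel is A minor
A natural minor scale: A B C D E F G
= A minor; 6th degree = F


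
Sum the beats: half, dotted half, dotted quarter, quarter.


Working:
Beat values:
  half = 2 beats
  dotted half = 3 beats
  dotted quarter = 1.5 beats
  quarter = 1 beat
Sum = 2 + 3 + 1.5 + 1
= 7.5 beats


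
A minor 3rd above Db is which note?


Solution.
A 3rd spans 3 letter names, so from D we land on F
A minor 3rd = 3 semitones above Db
Spell F at that pitch: Fb
= Fb


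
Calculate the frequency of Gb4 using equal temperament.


Solution.
f = 440 × 2^(n/12) where n = semitones from A4
Gb4: -3 semitones from A4
f = 440 × 2^(-3/12)
f = 369.99 Hz


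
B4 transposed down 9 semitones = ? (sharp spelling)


B4: chromatic position 11 in octave 4 → absolute = 4×12 + 11 = 59
Transpose down 9: 59 - 9 = 50
50 = 4×12 + 2 → D in octave 4
Result = D4


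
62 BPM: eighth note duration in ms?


Reasoning:
One quarter-note beat = 60000 / BPM = 60000 / 62 ms
Eighth note = 1/2 × quarter note
Duration = 1/2 × 60000 / 62 = 30000 / 62
= 483.9 ms


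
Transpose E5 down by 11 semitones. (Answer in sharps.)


Reasoning:
E5: chromatic position 4 in octave 5 → absolute = 5×12 + 4 = 64
Transpose down 11: 64 - 11 = 53
53 = 4×12 + 5 → F in octave 4
Result = F4


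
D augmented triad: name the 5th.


Reasoning:
Augmented triad = root + major 3rd (4 semitones) + augmented 5th (8 semitones)
A triad on D stacks thirds, so the chord tones use letter names D-F-A
Root: D
Major 3rd above D: F#
Augmented 5th above D: A#
The 5th = A#


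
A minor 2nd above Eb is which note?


Step by step:
A 2nd spans 2 letter names, so from E we land on F
A minor 2nd = 1 semitone above Eb
Spell F at that pitch: Fb
= Fb


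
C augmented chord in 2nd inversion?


Root position: C E G#
2nd inversion: move root and 3rd up an octave
Bass note: G#
Notes (bottom to top) = G# C E


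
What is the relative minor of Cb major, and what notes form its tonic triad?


Solution.
The relative minor shares the major's key signature and starts on its 6th degree
6th degree = a major 6th above the tonic; a major 6th above Cb is Ab
→ relative minor of Cb major is Ab minor
Tonic triad of Ab minor = root + minor 3rd + perfect 5th = Ab Cb Eb
= Ab minor; triad = Ab Cb Eb


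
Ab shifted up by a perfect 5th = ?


Let's work it out.
perfect 5th: 5 letter names, 7 semitones
Letter: A + 4 → E
Pitch: Ab + 7 semitones, spelled as an E → Eb
= Eb


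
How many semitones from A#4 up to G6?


Solution.
Absolute semitone position = octave×12 + chromatic position
A#4: 4×12 + 10 = 58
G6: 6×12 + 7 = 79
Difference = 79 - 58 = 21
= 21 semitones


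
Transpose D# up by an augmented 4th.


Step by step:
augmented 4th: 4 letter names, 6 semitones
Letter: D + 3 → G
Pitch: D# + 6 semitones, spelled as a G → G##
= G##


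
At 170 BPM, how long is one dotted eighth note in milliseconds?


Working:
One quarter-note beat = 60000 / BPM = 60000 / 170 ms
Dotted eighth note = 3/4 × quarter note
Duration = 3/4 × 60000 / 170 = 45000 / 170
= 264.7 ms


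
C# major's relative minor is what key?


Step by step:
The relative minor shares the major's key signature and starts on its 6th degree
6th degree = a major 6th above the tonic; a major 6th above C# is A#
→ relative minor of C# major is A# minor
= A# minor


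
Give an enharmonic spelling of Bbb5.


Reasoning:
Enharmonic notes sound the same pitch but are spelled with different letter names
Bbb and A name the same pitch class
= A5


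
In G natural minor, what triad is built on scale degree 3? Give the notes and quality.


Step by step:
G natural minor scale: G A Bb C D Eb F
Diatonic triad on degree 3 stacks scale notes 3, 5, 7: Bb D F
Bb→D = 4 semitones; Bb→F = 7 semitones → major triad
= Bb D F (major)


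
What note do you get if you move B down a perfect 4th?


Step by step:
perfect 4th: 4 letter names, 5 semitones
Letter: B - 3 → F
Pitch: B - 5 semitones, spelled as an F → F#
= F#


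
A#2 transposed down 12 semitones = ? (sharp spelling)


Solution.
A#2: chromatic position 10 in octave 2 → absolute = 2×12 + 10 = 34
Transpose down 12: 34 - 12 = 22
22 = 1×12 + 10 → A# in octave 1
Result = A#1


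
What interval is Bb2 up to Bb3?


Letter names: B → B spans 8 letter names → an octave
Semitones: Bb2 → Bb3 = 12 half-steps
An octave of 12 semitones is a perfect octave
= perfect octave


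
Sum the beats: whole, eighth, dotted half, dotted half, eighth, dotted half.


Let's work it out.
Beat values:
  whole = 4 beats
  eighth = 0.5 beats
  dotted half = 3 beats
  dotted half = 3 beats
  eighth = 0.5 beats
  dotted half = 3 beats
Sum = 4 + 0.5 + 3 + 3 + 0.5 + 3
= 14 beats


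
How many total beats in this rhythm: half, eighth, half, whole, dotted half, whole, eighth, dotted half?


Reasoning:
Beat values:
  half = 2 beats
  eighth = 0.5 beats
  half = 2 beats
  whole = 4 beats
  dotted half = 3 beats
  whole = 4 beats
  eighth = 0.5 beats
  dotted half = 3 beats
Sum = 2 + 0.5 + 2 + 4 + 3 + 4 + 0.5 + 3
= 19 beats


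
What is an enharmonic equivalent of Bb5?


Reasoning:
Enharmonic notes sound the same pitch but are spelled with different letter names
Bb and A# name the same pitch class
= A#5


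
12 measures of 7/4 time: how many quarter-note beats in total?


Step by step:
Time signature 7/4: the bottom number 4 means the quarter note gets one count
The top number 7 means 7 quarter-note beats per measure
Total = 7 × 12 measures
= 84 quarter-note beats


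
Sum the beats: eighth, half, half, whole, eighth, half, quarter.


Let's work it out.
Beat values:
  eighth = 0.5 beats
  half = 2 beats
  half = 2 beats
  whole = 4 beats
  eighth = 0.5 beats
  half = 2 beats
  quarter = 1 beat
Sum = 0.5 + 2 + 2 + 4 + 0.5 + 2 + 1
= 12 beats


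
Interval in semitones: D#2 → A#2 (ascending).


Step by step:
Absolute semitone position = octave×12 + chromatic position
D#2: 2×12 + 3 = 27
A#2: 2×12 + 10 = 34
Difference = 34 - 27 = 7
= 7 semitones


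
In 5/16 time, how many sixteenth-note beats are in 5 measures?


Solution.
Time signature 5/16: the bottom number 16 means the sixteenth note gets one count
The top number 5 means 5 sixteenth-note beats per measure
Total = 5 × 5 measures
= 25 sixteenth-note beats


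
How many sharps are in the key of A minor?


Solution.
Sharp minor keys follow the circle of fifths: A(0), E(1), B(2), F#(3), C#(4), G#(5), D#(6), A#(7)
A minor has 0 sharps
= 0 sharps


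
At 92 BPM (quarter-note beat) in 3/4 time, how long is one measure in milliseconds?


Working:
Quarter-note beat duration = 60000 / 92 ms
Beats per measure (3/4) = 3
One measure = 3 × 60000 / 92 = 180000 / 92 ms
= 1956.5 ms


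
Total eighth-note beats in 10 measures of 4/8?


Time signature 4/8: the bottom number 8 means the eighth note gets one count
The top number 4 means 4 eighth-note beats per measure
Total = 4 × 10 measures
= 40 eighth-note beats


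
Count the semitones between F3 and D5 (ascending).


Let's work it out.
Absolute semitone position = octave×12 + chromatic position
F3: 3×12 + 5 = 41
D5: 5×12 + 2 = 62
Difference = 62 - 41 = 21
= 21 semitones


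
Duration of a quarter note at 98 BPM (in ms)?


Reasoning:
One quarter-note beat = 60000 / BPM = 60000 / 98 ms
Duration = 60000 / 98
= 612.2 ms


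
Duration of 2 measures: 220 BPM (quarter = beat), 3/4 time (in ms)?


Step by step:
Quarter-note beat duration = 60000 / 220 ms
Beats per measure (3/4) = 3
One measure = 3 × 60000 / 220 = 180000 / 220 ms
2 measures = 2 × 180000 / 220 = 360000 / 220
= 1636.4 ms


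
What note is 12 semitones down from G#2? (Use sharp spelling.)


Reasoning:
G#2: chromatic position 8 in octave 2 → absolute = 2×12 + 8 = 32
Transpose down 12: 32 - 12 = 20
20 = 1×12 + 8 → G# in octave 1
Result = G#1


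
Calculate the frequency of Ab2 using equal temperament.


Step by step:
f = 440 × 2^(n/12) where n = semitones from A4
Ab2: -25 semitones from A4
f = 440 × 2^(-25/12)
f = 103.83 Hz


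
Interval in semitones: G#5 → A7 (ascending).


Step by step:
Absolute semitone position = octave×12 + chromatic position
G#5: 5×12 + 8 = 68
A7: 7×12 + 9 = 93
Difference = 93 - 68 = 25
= 25 semitones


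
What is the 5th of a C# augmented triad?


Step by step:
Augmented triad = root + major 3rd (4 semitones) + augmented 5th (8 semitones)
A triad on C# stacks thirds, so the chord tones use letter names C-E-G
Root: C#
Major 3rd above C#: E#
Augmented 5th above C#: G##
The 5th = G##


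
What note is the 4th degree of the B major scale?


Step by step:
Major scale pattern: W-W-H-W-W-W-H (2-2-1-2-2-2-1 semitones)
Starting from B:
  B + 2 semitones → C#
  C# + 2 semitones → D#
  D# + 1 semitone → E
  E + 2 semitones → F#
  F# + 2 semitones → G#
  G# + 2 semitones → A#
  A# + 1 semitone → B
Scale: B C# D# E F# G# A#
Degree 4 = E


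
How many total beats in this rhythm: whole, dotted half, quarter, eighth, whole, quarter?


Working:
Beat values:
  whole = 4 beats
  dotted half = 3 beats
  quarter = 1 beat
  eighth = 0.5 beats
  whole = 4 beats
  quarter = 1 beat
Sum = 4 + 3 + 1 + 0.5 + 4 + 1
= 13.5 beats


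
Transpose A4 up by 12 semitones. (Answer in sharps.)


A4: chromatic position 9 in octave 4 → absolute = 4×12 + 9 = 57
Transpose up 12: 57 + 12 = 69
69 = 5×12 + 9 → A in octave 5
Result = A5


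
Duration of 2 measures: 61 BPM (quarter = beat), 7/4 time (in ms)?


Let's work it out.
Quarter-note beat duration = 60000 / 61 ms
Beats per measure (7/4) = 7
One measure = 7 × 60000 / 61 = 420000 / 61 ms
2 measures = 2 × 420000 / 61 = 840000 / 61
= 13770.5 ms


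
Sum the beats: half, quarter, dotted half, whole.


Reasoning:
Beat values:
  half = 2 beats
  quarter = 1 beat
  dotted half = 3 beats
  whole = 4 beats
Sum = 2 + 1 + 3 + 4
= 10 beats


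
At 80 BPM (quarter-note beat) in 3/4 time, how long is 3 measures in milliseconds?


Reasoning:
Quarter-note beat duration = 60000 / 80 ms
Beats per measure (3/4) = 3
One measure = 3 × 60000 / 80 = 180000 / 80 ms
3 measures = 3 × 180000 / 80 = 540000 / 80
= 6750.0 ms


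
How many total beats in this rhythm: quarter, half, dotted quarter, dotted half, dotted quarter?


Beat values:
  quarter = 1 beat
  half = 2 beats
  dotted quarter = 1.5 beats
  dotted half = 3 beats
  dotted quarter = 1.5 beats
Sum = 1 + 2 + 1.5 + 3 + 1.5
= 9 beats


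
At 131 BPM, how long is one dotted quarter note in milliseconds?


One quarter-note beat = 60000 / BPM = 60000 / 131 ms
Dotted quarter note = 3/2 × quarter note
Duration = 3/2 × 60000 / 131 = 90000 / 131
= 687.0 ms


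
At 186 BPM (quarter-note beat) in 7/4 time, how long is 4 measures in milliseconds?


Step by step:
Quarter-note beat duration = 60000 / 186 ms
Beats per measure (7/4) = 7
One measure = 7 × 60000 / 186 = 420000 / 186 ms
4 measures = 4 × 420000 / 186 = 1680000 / 186
= 9032.3 ms


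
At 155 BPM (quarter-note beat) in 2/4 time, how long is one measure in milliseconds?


Working:
Quarter-note beat duration = 60000 / 155 ms
Beats per measure (2/4) = 2
One measure = 2 × 60000 / 155 = 120000 / 155 ms
= 774.2 ms


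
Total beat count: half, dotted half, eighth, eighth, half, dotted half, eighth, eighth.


Beat values:
  half = 2 beats
  dotted half = 3 beats
  eighth = 0.5 beats
  eighth = 0.5 beats
  half = 2 beats
  dotted half = 3 beats
  eighth = 0.5 beats
  eighth = 0.5 beats
Sum = 2 + 3 + 0.5 + 0.5 + 2 + 3 + 0.5 + 0.5
= 12 beats


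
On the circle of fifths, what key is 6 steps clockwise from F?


Each clockwise step on the circle of fifths moves up a perfect 5th
From F: F → C → G → D → A → E → B
= B


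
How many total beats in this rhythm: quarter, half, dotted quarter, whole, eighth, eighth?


Solution.
Beat values:
  quarter = 1 beat
  half = 2 beats
  dotted quarter = 1.5 beats
  whole = 4 beats
  eighth = 0.5 beats
  eighth = 0.5 beats
Sum = 1 + 2 + 1.5 + 4 + 0.5 + 0.5
= 9.5 beats


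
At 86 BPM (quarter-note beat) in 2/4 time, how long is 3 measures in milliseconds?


Quarter-note beat duration = 60000 / 86 ms
Beats per measure (2/4) = 2
One measure = 2 × 60000 / 86 = 120000 / 86 ms
3 measures = 3 × 120000 / 86 = 360000 / 86
= 4186.0 ms


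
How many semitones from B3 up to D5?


Working:
Absolute semitone position = octave×12 + chromatic position
B3: 3×12 + 11 = 47
D5: 5×12 + 2 = 62
Difference = 62 - 47 = 15
= 15 semitones


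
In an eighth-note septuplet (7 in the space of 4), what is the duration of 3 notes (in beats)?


Let's work it out.
Septuplet: 7 notes occupy the space of 4 eighth notes
Space = 4 × 1/2 = 2 beats
Each septuplet note = 2 / 7 = 2/7 beats
3 notes = 3 × 2/7 = 6/7
= 6/7 beats


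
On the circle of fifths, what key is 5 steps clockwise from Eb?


Step by step:
Each clockwise step on the circle of fifths moves up a perfect 5th
From Eb: Eb → Bb → F → C → G → D
= D


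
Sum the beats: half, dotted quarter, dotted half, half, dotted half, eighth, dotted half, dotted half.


Solution.
Beat values:
  half = 2 beats
  dotted quarter = 1.5 beats
  dotted half = 3 beats
  half = 2 beats
  dotted half = 3 beats
  eighth = 0.5 beats
  dotted half = 3 beats
  dotted half = 3 beats
Sum = 2 + 1.5 + 3 + 2 + 3 + 0.5 + 3 + 3
= 18 beats


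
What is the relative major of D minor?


Let's work it out.
The relative major shares the key signature and is a minor 3rd above the minor tonic
A minor 3rd above D is F
→ relative major of D minor is F major
= F major


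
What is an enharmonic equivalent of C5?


Let's work it out.
Enharmonic notes sound the same pitch but are spelled with different letter names
C and Dbb name the same pitch class
= Dbb5


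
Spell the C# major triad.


Major triad = root + major 3rd (4 semitones) + perfect 5th (7 semitones)
A triad on C# stacks thirds, so the chord tones use letter names C-E-G
Root: C#
Major 3rd above C#: E#
Perfect 5th above C#: G#
Chord = C# E# G#


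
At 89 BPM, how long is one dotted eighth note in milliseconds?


Reasoning:
One quarter-note beat = 60000 / BPM = 60000 / 89 ms
Dotted eighth note = 3/4 × quarter note
Duration = 3/4 × 60000 / 89 = 45000 / 89
= 505.6 ms


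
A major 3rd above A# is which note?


Step by step:
A 3rd spans 3 letter names, so from A we land on C
A major 3rd = 4 semitones above A#
Spell C at that pitch: C##
= C##


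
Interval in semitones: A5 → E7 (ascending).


Let's work it out.
Absolute semitone position = octave×12 + chromatic position
A5: 5×12 + 9 = 69
E7: 7×12 + 4 = 88
Difference = 88 - 69 = 19
= 19 semitones


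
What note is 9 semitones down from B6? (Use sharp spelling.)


B6: chromatic position 11 in octave 6 → absolute = 6×12 + 11 = 83
Transpose down 9: 83 - 9 = 74
74 = 6×12 + 2 → D in octave 6
Result = D6


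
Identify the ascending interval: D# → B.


Reasoning:
Letter names: D → B spans 6 letter names → a 6th
Semitones: D# → B = 8 half-steps
A 6th of 8 semitones is a minor 6th
= minor 6th


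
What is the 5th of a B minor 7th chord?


Solution.
Minor 7th chord = root + minor 3rd + perfect 5th + minor 7th
Seventh chords stack in thirds, so the letter names are B-D-F-A
Root: B
Minor 3rd above B: D
Perfect 5th above B: F#
Minor 7th above B: A
The 5th = F#


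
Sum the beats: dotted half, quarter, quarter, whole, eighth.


Let's work it out.
Beat values:
  dotted half = 3 beats
  quarter = 1 beat
  quarter = 1 beat
  whole = 4 beats
  eighth = 0.5 beats
Sum = 3 + 1 + 1 + 4 + 0.5
= 9.5 beats


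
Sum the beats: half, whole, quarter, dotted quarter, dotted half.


Solution.
Beat values:
  half = 2 beats
  whole = 4 beats
  quarter = 1 beat
  dotted quarter = 1.5 beats
  dotted half = 3 beats
Sum = 2 + 4 + 1 + 1.5 + 3
= 11.5 beats


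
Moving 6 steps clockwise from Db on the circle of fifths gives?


Reasoning:
Each clockwise step on the circle of fifths moves up a perfect 5th
From Db: Db → Ab → Eb → Bb → F → C → G
= G


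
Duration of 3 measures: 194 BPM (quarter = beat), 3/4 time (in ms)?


Working:
Quarter-note beat duration = 60000 / 194 ms
Beats per measure (3/4) = 3
One measure = 3 × 60000 / 194 = 180000 / 194 ms
3 measures = 3 × 180000 / 194 = 540000 / 194
= 2783.5 ms


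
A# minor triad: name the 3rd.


Working:
Minor triad = root + minor 3rd (3 semitones) + perfect 5th (7 semitones)
A triad on A# stacks thirds, so the chord tones use letter names A-C-E
Root: A#
Minor 3rd above A#: C#
Perfect 5th above A#: E#
The 3rd = C#


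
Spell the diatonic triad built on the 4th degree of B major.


Step by step:
B major scale: B C# D# E F# G# A#
Diatonic triad on degree 4 stacks scale notes 4, 6, 1: E G# B
E→G# = 4 semitones; E→B = 7 semitones → major triad
= E G# B (major)


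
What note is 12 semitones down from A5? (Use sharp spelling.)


A5: chromatic position 9 in octave 5 → absolute = 5×12 + 9 = 69
Transpose down 12: 69 - 12 = 57
57 = 4×12 + 9 → A in octave 4
Result = A4


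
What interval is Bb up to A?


Solution.
Letter names: B → A spans 7 letter names → a 7th
Semitones: Bb → A = 11 half-steps
A 7th of 11 semitones is a major 7th
= major 7th
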